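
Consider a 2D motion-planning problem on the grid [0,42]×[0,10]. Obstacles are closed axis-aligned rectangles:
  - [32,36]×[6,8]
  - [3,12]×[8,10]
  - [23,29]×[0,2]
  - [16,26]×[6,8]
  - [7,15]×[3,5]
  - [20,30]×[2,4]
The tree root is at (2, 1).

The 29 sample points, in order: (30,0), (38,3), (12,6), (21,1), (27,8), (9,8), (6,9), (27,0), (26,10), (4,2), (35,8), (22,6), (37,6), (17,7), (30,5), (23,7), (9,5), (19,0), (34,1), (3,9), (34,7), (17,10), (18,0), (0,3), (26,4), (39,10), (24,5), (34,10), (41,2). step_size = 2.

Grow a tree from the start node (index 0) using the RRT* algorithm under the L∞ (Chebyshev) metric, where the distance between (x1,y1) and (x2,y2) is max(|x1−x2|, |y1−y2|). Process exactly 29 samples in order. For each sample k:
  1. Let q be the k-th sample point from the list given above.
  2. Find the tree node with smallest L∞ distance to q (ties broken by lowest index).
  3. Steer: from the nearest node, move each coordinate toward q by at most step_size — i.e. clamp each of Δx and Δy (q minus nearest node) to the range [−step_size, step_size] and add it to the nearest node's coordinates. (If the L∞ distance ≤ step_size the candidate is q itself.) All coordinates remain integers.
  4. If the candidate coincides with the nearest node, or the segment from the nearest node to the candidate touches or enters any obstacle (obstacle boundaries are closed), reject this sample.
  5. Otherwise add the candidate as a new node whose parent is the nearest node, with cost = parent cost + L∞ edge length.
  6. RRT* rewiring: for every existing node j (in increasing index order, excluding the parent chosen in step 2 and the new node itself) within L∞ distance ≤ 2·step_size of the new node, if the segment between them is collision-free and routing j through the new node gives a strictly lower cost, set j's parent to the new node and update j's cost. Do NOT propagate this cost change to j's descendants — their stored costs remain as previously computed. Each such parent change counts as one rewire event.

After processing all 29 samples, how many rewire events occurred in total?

1. q=(30,0) nearest=0 d=28 new=(4,0) → add node 1 parent=0 cost=2
2. q=(38,3) nearest=1 d=34 new=(6,2) → add node 2 parent=1 cost=4
3. q=(12,6) nearest=2 d=6 new=(8,4) → blocked by [7,15]×[3,5], reject
4. q=(21,1) nearest=2 d=15 new=(8,1) → add node 3 parent=2 cost=6
5. q=(27,8) nearest=3 d=19 new=(10,3) → blocked by [7,15]×[3,5], reject
6. q=(9,8) nearest=2 d=6 new=(8,4) → blocked by [7,15]×[3,5], reject
7. q=(6,9) nearest=2 d=7 new=(6,4) → add node 4 parent=2 cost=6
8. q=(27,0) nearest=3 d=19 new=(10,0) → add node 5 parent=3 cost=8
9. q=(26,10) nearest=5 d=16 new=(12,2) → add node 6 parent=5 cost=10
10. q=(4,2) nearest=0 d=2 new=(4,2) → add node 7 parent=0 cost=2; rewire 4→7 (4<6)
11. q=(35,8) nearest=6 d=23 new=(14,4) → blocked by [7,15]×[3,5], reject
12. q=(22,6) nearest=6 d=10 new=(14,4) → blocked by [7,15]×[3,5], reject
13. q=(37,6) nearest=6 d=25 new=(14,4) → blocked by [7,15]×[3,5], reject
14. q=(17,7) nearest=6 d=5 new=(14,4) → blocked by [7,15]×[3,5], reject
15. q=(30,5) nearest=6 d=18 new=(14,4) → blocked by [7,15]×[3,5], reject
16. q=(23,7) nearest=6 d=11 new=(14,4) → blocked by [7,15]×[3,5], reject
17. q=(9,5) nearest=2 d=3 new=(8,4) → blocked by [7,15]×[3,5], reject
18. q=(19,0) nearest=6 d=7 new=(14,0) → add node 8 parent=6 cost=12
19. q=(34,1) nearest=8 d=20 new=(16,1) → add node 9 parent=8 cost=14
20. q=(3,9) nearest=4 d=5 new=(4,6) → add node 10 parent=4 cost=6
21. q=(34,7) nearest=9 d=18 new=(18,3) → add node 11 parent=9 cost=16
22. q=(17,10) nearest=11 d=7 new=(17,5) → add node 12 parent=11 cost=18
23. q=(18,0) nearest=9 d=2 new=(18,0) → add node 13 parent=9 cost=16
24. q=(0,3) nearest=0 d=2 new=(0,3) → add node 14 parent=0 cost=2
25. q=(26,4) nearest=11 d=8 new=(20,4) → blocked by [20,30]×[2,4], reject
26. q=(39,10) nearest=11 d=21 new=(20,5) → add node 15 parent=11 cost=18
27. q=(24,5) nearest=15 d=4 new=(22,5) → add node 16 parent=15 cost=20
28. q=(34,10) nearest=16 d=12 new=(24,7) → blocked by [16,26]×[6,8], reject
29. q=(41,2) nearest=16 d=19 new=(24,3) → blocked by [20,30]×[2,4], reject

Rewire events: 1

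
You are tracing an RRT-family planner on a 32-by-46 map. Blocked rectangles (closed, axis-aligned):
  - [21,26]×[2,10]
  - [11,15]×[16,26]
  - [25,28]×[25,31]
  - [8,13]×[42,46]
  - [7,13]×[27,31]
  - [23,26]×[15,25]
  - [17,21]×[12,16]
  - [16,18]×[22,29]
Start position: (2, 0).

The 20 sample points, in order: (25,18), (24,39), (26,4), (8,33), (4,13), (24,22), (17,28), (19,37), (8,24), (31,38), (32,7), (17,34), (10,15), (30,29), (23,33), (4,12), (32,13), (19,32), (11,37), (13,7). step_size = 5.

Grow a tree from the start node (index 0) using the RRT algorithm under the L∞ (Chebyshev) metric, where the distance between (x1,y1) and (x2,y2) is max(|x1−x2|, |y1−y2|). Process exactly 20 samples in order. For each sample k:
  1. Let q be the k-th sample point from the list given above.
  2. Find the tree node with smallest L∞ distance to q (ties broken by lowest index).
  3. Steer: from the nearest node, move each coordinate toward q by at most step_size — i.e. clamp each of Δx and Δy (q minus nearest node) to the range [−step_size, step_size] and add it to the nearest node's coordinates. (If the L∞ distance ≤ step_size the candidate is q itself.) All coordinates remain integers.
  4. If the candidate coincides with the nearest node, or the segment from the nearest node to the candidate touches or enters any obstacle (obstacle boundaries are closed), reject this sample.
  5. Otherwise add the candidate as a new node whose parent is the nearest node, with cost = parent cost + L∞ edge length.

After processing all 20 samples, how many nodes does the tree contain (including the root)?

Node count: 10

1. q=(25,18) nearest=0 d=23 new=(7,5) → add node 1 parent=0 cost=5
2. q=(24,39) nearest=1 d=34 new=(12,10) → add node 2 parent=1 cost=10
3. q=(26,4) nearest=2 d=14 new=(17,5) → add node 3 parent=2 cost=15
4. q=(8,33) nearest=2 d=23 new=(8,15) → add node 4 parent=2 cost=15
5. q=(4,13) nearest=4 d=4 new=(4,13) → add node 5 parent=4 cost=19
6. q=(24,22) nearest=2 d=12 new=(17,15) → blocked by [17,21]×[12,16], reject
7. q=(17,28) nearest=4 d=13 new=(13,20) → blocked by [11,15]×[16,26], reject
8. q=(19,37) nearest=4 d=22 new=(13,20) → blocked by [11,15]×[16,26], reject
9. q=(8,24) nearest=4 d=9 new=(8,20) → add node 6 parent=4 cost=20
10. q=(31,38) nearest=4 d=23 new=(13,20) → blocked by [11,15]×[16,26], reject
11. q=(32,7) nearest=3 d=15 new=(22,7) → blocked by [21,26]×[2,10], reject
12. q=(17,34) nearest=6 d=14 new=(13,25) → blocked by [11,15]×[16,26], reject
13. q=(10,15) nearest=4 d=2 new=(10,15) → add node 7 parent=4 cost=17
14. q=(30,29) nearest=2 d=19 new=(17,15) → blocked by [17,21]×[12,16], reject
15. q=(23,33) nearest=6 d=15 new=(13,25) → blocked by [11,15]×[16,26], reject
16. q=(4,12) nearest=5 d=1 new=(4,12) → add node 8 parent=5 cost=20
17. q=(32,13) nearest=3 d=15 new=(22,10) → blocked by [21,26]×[2,10], reject
18. q=(19,32) nearest=6 d=12 new=(13,25) → blocked by [11,15]×[16,26], reject
19. q=(11,37) nearest=6 d=17 new=(11,25) → blocked by [11,15]×[16,26], reject
20. q=(13,7) nearest=2 d=3 new=(13,7) → add node 9 parent=2 cost=13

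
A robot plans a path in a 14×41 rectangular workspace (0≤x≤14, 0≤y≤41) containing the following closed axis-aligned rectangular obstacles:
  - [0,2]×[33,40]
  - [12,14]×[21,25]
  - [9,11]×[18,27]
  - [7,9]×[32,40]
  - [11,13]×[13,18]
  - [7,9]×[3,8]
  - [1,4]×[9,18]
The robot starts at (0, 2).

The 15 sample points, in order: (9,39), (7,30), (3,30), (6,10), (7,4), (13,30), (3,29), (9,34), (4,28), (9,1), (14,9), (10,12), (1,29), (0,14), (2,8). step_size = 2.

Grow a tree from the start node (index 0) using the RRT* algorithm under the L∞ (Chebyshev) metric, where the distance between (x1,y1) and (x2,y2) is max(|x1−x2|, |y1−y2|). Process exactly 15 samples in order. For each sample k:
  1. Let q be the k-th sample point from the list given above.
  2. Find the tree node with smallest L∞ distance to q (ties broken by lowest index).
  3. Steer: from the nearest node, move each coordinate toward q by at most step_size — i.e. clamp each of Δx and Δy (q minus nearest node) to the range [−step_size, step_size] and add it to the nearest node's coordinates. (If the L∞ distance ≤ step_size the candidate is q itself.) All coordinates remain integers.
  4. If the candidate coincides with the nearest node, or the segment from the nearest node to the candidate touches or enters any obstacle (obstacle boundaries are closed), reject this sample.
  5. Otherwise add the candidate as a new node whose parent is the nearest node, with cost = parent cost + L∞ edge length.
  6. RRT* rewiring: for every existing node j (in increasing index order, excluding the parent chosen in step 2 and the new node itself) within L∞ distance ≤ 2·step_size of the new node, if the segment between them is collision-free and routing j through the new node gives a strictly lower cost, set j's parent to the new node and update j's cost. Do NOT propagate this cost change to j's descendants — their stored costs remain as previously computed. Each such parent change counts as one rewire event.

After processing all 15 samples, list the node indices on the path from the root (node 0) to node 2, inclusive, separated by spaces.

Path: 0 1 2

1. q=(9,39) nearest=0 d=37 new=(2,4) → add node 1 parent=0 cost=2
2. q=(7,30) nearest=1 d=26 new=(4,6) → add node 2 parent=1 cost=4
3. q=(3,30) nearest=2 d=24 new=(3,8) → add node 3 parent=2 cost=6
4. q=(6,10) nearest=3 d=3 new=(5,10) → blocked by [1,4]×[9,18], reject
5. q=(7,4) nearest=2 d=3 new=(6,4) → add node 4 parent=2 cost=6
6. q=(13,30) nearest=3 d=22 new=(5,10) → blocked by [1,4]×[9,18], reject
7. q=(3,29) nearest=3 d=21 new=(3,10) → blocked by [1,4]×[9,18], reject
8. q=(9,34) nearest=3 d=26 new=(5,10) → blocked by [1,4]×[9,18], reject
9. q=(4,28) nearest=3 d=20 new=(4,10) → blocked by [1,4]×[9,18], reject
10. q=(9,1) nearest=4 d=3 new=(8,2) → blocked by [7,9]×[3,8], reject
11. q=(14,9) nearest=4 d=8 new=(8,6) → blocked by [7,9]×[3,8], reject
12. q=(10,12) nearest=2 d=6 new=(6,8) → add node 5 parent=2 cost=6
13. q=(1,29) nearest=3 d=21 new=(1,10) → blocked by [1,4]×[9,18], reject
14. q=(0,14) nearest=3 d=6 new=(1,10) → blocked by [1,4]×[9,18], reject
15. q=(2,8) nearest=3 d=1 new=(2,8) → add node 6 parent=3 cost=7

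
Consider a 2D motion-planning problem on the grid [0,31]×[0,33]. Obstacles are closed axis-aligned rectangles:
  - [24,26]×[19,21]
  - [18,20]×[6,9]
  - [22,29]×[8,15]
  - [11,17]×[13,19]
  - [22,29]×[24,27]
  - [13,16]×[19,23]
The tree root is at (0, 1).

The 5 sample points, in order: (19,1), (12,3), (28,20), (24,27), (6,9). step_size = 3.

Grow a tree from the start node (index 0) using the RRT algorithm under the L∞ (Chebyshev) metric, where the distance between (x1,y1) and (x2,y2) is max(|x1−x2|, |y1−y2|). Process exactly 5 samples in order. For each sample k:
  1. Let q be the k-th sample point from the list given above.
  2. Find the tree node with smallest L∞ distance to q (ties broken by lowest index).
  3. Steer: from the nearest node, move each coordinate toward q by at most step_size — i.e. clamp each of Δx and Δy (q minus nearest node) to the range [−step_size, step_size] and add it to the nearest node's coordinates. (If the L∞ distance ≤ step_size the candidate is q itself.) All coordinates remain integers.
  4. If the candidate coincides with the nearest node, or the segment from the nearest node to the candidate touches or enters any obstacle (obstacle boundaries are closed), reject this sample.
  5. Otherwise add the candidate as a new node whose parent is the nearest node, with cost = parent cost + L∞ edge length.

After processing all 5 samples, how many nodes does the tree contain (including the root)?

1. q=(19,1) nearest=0 d=19 new=(3,1) → add node 1 parent=0 cost=3
2. q=(12,3) nearest=1 d=9 new=(6,3) → add node 2 parent=1 cost=6
3. q=(28,20) nearest=2 d=22 new=(9,6) → add node 3 parent=2 cost=9
4. q=(24,27) nearest=3 d=21 new=(12,9) → add node 4 parent=3 cost=12
5. q=(6,9) nearest=3 d=3 new=(6,9) → add node 5 parent=3 cost=12

Node count: 6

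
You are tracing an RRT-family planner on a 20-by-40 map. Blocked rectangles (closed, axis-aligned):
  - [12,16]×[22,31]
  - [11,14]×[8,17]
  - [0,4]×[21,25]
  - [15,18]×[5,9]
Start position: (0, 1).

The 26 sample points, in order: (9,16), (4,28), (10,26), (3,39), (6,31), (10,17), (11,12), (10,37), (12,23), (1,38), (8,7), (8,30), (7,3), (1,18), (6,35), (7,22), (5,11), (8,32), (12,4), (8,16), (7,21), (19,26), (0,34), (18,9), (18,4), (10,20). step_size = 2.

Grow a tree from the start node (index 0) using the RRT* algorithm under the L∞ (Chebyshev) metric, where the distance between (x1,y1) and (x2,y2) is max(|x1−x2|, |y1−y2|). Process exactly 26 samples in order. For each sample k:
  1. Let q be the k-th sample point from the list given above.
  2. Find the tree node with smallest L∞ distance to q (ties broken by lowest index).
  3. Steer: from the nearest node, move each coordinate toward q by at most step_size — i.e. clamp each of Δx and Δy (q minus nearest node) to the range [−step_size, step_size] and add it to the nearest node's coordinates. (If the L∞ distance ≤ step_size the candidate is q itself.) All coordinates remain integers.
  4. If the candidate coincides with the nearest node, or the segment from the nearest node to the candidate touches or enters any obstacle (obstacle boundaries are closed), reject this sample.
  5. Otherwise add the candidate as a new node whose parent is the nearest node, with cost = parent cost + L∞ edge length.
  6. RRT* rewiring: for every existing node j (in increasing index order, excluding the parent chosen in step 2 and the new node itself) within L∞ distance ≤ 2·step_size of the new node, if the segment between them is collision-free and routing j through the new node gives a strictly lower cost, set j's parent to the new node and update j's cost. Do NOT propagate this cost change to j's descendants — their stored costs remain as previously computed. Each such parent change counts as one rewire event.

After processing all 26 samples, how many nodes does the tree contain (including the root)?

1. q=(9,16) nearest=0 d=15 new=(2,3) → add node 1 parent=0 cost=2
2. q=(4,28) nearest=1 d=25 new=(4,5) → add node 2 parent=1 cost=4
3. q=(10,26) nearest=2 d=21 new=(6,7) → add node 3 parent=2 cost=6
4. q=(3,39) nearest=3 d=32 new=(4,9) → add node 4 parent=3 cost=8
5. q=(6,31) nearest=4 d=22 new=(6,11) → add node 5 parent=4 cost=10
6. q=(10,17) nearest=5 d=6 new=(8,13) → add node 6 parent=5 cost=12
7. q=(11,12) nearest=6 d=3 new=(10,12) → add node 7 parent=6 cost=14
8. q=(10,37) nearest=6 d=24 new=(10,15) → add node 8 parent=6 cost=14
9. q=(12,23) nearest=8 d=8 new=(12,17) → blocked by [11,14]×[8,17], reject
10. q=(1,38) nearest=8 d=23 new=(8,17) → add node 9 parent=8 cost=16
11. q=(8,7) nearest=3 d=2 new=(8,7) → add node 10 parent=3 cost=8
12. q=(8,30) nearest=9 d=13 new=(8,19) → add node 11 parent=9 cost=18
13. q=(7,3) nearest=2 d=3 new=(6,3) → add node 12 parent=2 cost=6
14. q=(1,18) nearest=5 d=7 new=(4,13) → add node 13 parent=5 cost=12
15. q=(6,35) nearest=11 d=16 new=(6,21) → add node 14 parent=11 cost=20
16. q=(7,22) nearest=14 d=1 new=(7,22) → add node 15 parent=14 cost=21
17. q=(5,11) nearest=5 d=1 new=(5,11) → add node 16 parent=5 cost=11
18. q=(8,32) nearest=15 d=10 new=(8,24) → add node 17 parent=15 cost=23
19. q=(12,4) nearest=10 d=4 new=(10,5) → add node 18 parent=10 cost=10
20. q=(8,16) nearest=9 d=1 new=(8,16) → add node 19 parent=9 cost=17
21. q=(7,21) nearest=14 d=1 new=(7,21) → add node 20 parent=14 cost=21
22. q=(19,26) nearest=8 d=11 new=(12,17) → blocked by [11,14]×[8,17], reject
23. q=(0,34) nearest=17 d=10 new=(6,26) → add node 21 parent=17 cost=25
24. q=(18,9) nearest=7 d=8 new=(12,10) → blocked by [11,14]×[8,17], reject
25. q=(18,4) nearest=7 d=8 new=(12,10) → blocked by [11,14]×[8,17], reject
26. q=(10,20) nearest=11 d=2 new=(10,20) → add node 22 parent=11 cost=20

Node count: 23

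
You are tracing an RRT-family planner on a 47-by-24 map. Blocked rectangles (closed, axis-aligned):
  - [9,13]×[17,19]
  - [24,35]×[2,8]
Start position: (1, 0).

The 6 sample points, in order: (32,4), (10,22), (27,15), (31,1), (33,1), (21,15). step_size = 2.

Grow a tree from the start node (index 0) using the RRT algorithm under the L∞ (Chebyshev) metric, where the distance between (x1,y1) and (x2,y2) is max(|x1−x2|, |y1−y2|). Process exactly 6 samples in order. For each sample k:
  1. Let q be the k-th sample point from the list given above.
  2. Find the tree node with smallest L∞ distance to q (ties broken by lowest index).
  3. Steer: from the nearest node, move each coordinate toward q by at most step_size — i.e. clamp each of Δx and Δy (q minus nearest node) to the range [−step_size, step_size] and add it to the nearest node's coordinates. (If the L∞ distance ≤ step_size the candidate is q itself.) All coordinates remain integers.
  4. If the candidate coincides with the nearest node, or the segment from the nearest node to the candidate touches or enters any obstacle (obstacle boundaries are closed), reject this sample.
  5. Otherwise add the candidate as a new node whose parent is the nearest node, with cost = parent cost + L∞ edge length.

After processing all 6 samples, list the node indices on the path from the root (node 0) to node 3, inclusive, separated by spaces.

1. q=(32,4) nearest=0 d=31 new=(3,2) → add node 1 parent=0 cost=2
2. q=(10,22) nearest=1 d=20 new=(5,4) → add node 2 parent=1 cost=4
3. q=(27,15) nearest=2 d=22 new=(7,6) → add node 3 parent=2 cost=6
4. q=(31,1) nearest=3 d=24 new=(9,4) → add node 4 parent=3 cost=8
5. q=(33,1) nearest=4 d=24 new=(11,2) → add node 5 parent=4 cost=10
6. q=(21,15) nearest=4 d=12 new=(11,6) → add node 6 parent=4 cost=10

Path: 0 1 2 3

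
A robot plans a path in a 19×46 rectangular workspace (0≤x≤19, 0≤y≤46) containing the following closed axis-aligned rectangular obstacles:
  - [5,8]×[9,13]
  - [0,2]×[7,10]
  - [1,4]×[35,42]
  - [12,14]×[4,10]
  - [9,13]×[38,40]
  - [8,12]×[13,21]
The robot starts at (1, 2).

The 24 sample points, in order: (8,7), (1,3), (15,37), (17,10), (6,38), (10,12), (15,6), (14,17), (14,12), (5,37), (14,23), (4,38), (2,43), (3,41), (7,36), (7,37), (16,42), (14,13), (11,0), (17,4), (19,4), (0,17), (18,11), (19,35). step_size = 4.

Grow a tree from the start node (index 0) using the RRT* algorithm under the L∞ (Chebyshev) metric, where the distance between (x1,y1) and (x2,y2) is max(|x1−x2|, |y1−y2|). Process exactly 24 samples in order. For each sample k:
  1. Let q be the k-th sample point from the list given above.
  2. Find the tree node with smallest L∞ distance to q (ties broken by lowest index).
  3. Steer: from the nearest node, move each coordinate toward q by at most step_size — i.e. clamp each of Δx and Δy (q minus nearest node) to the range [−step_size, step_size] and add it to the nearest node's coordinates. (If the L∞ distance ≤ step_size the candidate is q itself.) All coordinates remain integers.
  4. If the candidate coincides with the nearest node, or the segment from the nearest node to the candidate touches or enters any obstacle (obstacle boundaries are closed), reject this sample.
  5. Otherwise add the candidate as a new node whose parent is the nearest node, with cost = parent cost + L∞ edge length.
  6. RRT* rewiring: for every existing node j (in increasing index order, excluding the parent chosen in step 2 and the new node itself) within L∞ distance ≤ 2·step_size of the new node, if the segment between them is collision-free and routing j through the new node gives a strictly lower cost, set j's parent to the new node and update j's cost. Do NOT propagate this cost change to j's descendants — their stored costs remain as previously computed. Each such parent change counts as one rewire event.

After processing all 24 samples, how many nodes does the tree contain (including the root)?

1. q=(8,7) nearest=0 d=7 new=(5,6) → add node 1 parent=0 cost=4
2. q=(1,3) nearest=0 d=1 new=(1,3) → add node 2 parent=0 cost=1
3. q=(15,37) nearest=1 d=31 new=(9,10) → blocked by [5,8]×[9,13], reject
4. q=(17,10) nearest=1 d=12 new=(9,10) → blocked by [5,8]×[9,13], reject
5. q=(6,38) nearest=1 d=32 new=(6,10) → blocked by [5,8]×[9,13], reject
6. q=(10,12) nearest=1 d=6 new=(9,10) → blocked by [5,8]×[9,13], reject
7. q=(15,6) nearest=1 d=10 new=(9,6) → add node 3 parent=1 cost=8
8. q=(14,17) nearest=1 d=11 new=(9,10) → blocked by [5,8]×[9,13], reject
9. q=(14,12) nearest=3 d=6 new=(13,10) → blocked by [12,14]×[4,10], reject
10. q=(5,37) nearest=1 d=31 new=(5,10) → blocked by [5,8]×[9,13], reject
11. q=(14,23) nearest=1 d=17 new=(9,10) → blocked by [5,8]×[9,13], reject
12. q=(4,38) nearest=1 d=32 new=(4,10) → add node 4 parent=1 cost=8
13. q=(2,43) nearest=4 d=33 new=(2,14) → add node 5 parent=4 cost=12
14. q=(3,41) nearest=5 d=27 new=(3,18) → add node 6 parent=5 cost=16
15. q=(7,36) nearest=6 d=18 new=(7,22) → add node 7 parent=6 cost=20
16. q=(7,37) nearest=7 d=15 new=(7,26) → add node 8 parent=7 cost=24
17. q=(16,42) nearest=8 d=16 new=(11,30) → add node 9 parent=8 cost=28
18. q=(14,13) nearest=3 d=7 new=(13,10) → blocked by [12,14]×[4,10], reject
19. q=(11,0) nearest=1 d=6 new=(9,2) → add node 10 parent=1 cost=8
20. q=(17,4) nearest=3 d=8 new=(13,4) → blocked by [12,14]×[4,10], reject
21. q=(19,4) nearest=3 d=10 new=(13,4) → blocked by [12,14]×[4,10], reject
22. q=(0,17) nearest=5 d=3 new=(0,17) → add node 11 parent=5 cost=15
23. q=(18,11) nearest=3 d=9 new=(13,10) → blocked by [12,14]×[4,10], reject
24. q=(19,35) nearest=9 d=8 new=(15,34) → add node 12 parent=9 cost=32

Node count: 13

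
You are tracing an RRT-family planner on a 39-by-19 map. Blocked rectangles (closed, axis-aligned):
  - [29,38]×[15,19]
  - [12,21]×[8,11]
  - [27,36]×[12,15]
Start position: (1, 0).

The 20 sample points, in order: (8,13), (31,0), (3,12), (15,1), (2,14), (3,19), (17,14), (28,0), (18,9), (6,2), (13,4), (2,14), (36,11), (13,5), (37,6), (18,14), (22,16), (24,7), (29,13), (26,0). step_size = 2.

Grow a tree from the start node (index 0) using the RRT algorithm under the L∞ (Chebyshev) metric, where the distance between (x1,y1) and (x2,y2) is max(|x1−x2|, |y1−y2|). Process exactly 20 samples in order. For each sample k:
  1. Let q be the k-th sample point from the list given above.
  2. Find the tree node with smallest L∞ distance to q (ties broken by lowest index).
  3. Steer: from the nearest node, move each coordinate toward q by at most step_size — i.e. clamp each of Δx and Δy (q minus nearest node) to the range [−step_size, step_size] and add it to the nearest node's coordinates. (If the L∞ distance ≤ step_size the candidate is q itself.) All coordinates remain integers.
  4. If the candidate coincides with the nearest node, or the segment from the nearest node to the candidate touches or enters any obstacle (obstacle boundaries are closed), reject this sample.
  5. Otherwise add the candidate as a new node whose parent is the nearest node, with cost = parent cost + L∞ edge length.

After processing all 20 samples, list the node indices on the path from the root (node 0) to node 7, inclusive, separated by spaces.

Path: 0 1 2 4 7

1. q=(8,13) nearest=0 d=13 new=(3,2) → add node 1 parent=0 cost=2
2. q=(31,0) nearest=1 d=28 new=(5,0) → add node 2 parent=1 cost=4
3. q=(3,12) nearest=1 d=10 new=(3,4) → add node 3 parent=1 cost=4
4. q=(15,1) nearest=2 d=10 new=(7,1) → add node 4 parent=2 cost=6
5. q=(2,14) nearest=3 d=10 new=(2,6) → add node 5 parent=3 cost=6
6. q=(3,19) nearest=5 d=13 new=(3,8) → add node 6 parent=5 cost=8
7. q=(17,14) nearest=4 d=13 new=(9,3) → add node 7 parent=4 cost=8
8. q=(28,0) nearest=7 d=19 new=(11,1) → add node 8 parent=7 cost=10
9. q=(18,9) nearest=8 d=8 new=(13,3) → add node 9 parent=8 cost=12
10. q=(6,2) nearest=4 d=1 new=(6,2) → add node 10 parent=4 cost=7
11. q=(13,4) nearest=9 d=1 new=(13,4) → add node 11 parent=9 cost=13
12. q=(2,14) nearest=6 d=6 new=(2,10) → add node 12 parent=6 cost=10
13. q=(36,11) nearest=9 d=23 new=(15,5) → add node 13 parent=9 cost=14
14. q=(13,5) nearest=11 d=1 new=(13,5) → add node 14 parent=11 cost=14
15. q=(37,6) nearest=13 d=22 new=(17,6) → add node 15 parent=13 cost=16
16. q=(18,14) nearest=15 d=8 new=(18,8) → blocked by [12,21]×[8,11], reject
17. q=(22,16) nearest=15 d=10 new=(19,8) → blocked by [12,21]×[8,11], reject
18. q=(24,7) nearest=15 d=7 new=(19,7) → add node 16 parent=15 cost=18
19. q=(29,13) nearest=16 d=10 new=(21,9) → blocked by [12,21]×[8,11], reject
20. q=(26,0) nearest=16 d=7 new=(21,5) → add node 17 parent=16 cost=20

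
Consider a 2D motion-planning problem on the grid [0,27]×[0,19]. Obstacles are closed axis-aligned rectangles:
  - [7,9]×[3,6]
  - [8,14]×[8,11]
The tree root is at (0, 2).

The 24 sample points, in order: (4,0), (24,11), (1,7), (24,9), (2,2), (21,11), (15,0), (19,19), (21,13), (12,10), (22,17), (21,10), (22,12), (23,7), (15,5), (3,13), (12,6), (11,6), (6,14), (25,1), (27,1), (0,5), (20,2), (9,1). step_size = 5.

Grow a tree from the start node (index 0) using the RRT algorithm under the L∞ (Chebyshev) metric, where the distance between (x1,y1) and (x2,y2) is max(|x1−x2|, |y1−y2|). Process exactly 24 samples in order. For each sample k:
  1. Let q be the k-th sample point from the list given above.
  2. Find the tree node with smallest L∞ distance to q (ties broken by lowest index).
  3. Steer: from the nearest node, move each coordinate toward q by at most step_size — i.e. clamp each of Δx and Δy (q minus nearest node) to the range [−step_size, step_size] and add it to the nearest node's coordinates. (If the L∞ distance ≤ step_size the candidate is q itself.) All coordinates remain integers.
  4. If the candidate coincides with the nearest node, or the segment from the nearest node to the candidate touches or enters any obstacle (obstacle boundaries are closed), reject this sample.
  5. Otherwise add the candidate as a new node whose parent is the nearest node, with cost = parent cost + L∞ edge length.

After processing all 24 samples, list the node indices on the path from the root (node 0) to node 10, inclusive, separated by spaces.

1. q=(4,0) nearest=0 d=4 new=(4,0) → add node 1 parent=0 cost=4
2. q=(24,11) nearest=1 d=20 new=(9,5) → blocked by [7,9]×[3,6], reject
3. q=(1,7) nearest=0 d=5 new=(1,7) → add node 2 parent=0 cost=5
4. q=(24,9) nearest=1 d=20 new=(9,5) → blocked by [7,9]×[3,6], reject
5. q=(2,2) nearest=0 d=2 new=(2,2) → add node 3 parent=0 cost=2
6. q=(21,11) nearest=1 d=17 new=(9,5) → blocked by [7,9]×[3,6], reject
7. q=(15,0) nearest=1 d=11 new=(9,0) → add node 4 parent=1 cost=9
8. q=(19,19) nearest=3 d=17 new=(7,7) → add node 5 parent=3 cost=7
9. q=(21,13) nearest=4 d=13 new=(14,5) → add node 6 parent=4 cost=14
10. q=(12,10) nearest=5 d=5 new=(12,10) → blocked by [8,14]×[8,11], reject
11. q=(22,17) nearest=6 d=12 new=(19,10) → add node 7 parent=6 cost=19
12. q=(21,10) nearest=7 d=2 new=(21,10) → add node 8 parent=7 cost=21
13. q=(22,12) nearest=8 d=2 new=(22,12) → add node 9 parent=8 cost=23
14. q=(23,7) nearest=8 d=3 new=(23,7) → add node 10 parent=8 cost=24
15. q=(15,5) nearest=6 d=1 new=(15,5) → add node 11 parent=6 cost=15
16. q=(3,13) nearest=2 d=6 new=(3,12) → add node 12 parent=2 cost=10
17. q=(12,6) nearest=6 d=2 new=(12,6) → add node 13 parent=6 cost=16
18. q=(11,6) nearest=13 d=1 new=(11,6) → add node 14 parent=13 cost=17
19. q=(6,14) nearest=12 d=3 new=(6,14) → add node 15 parent=12 cost=13
20. q=(25,1) nearest=10 d=6 new=(25,2) → add node 16 parent=10 cost=29
21. q=(27,1) nearest=16 d=2 new=(27,1) → add node 17 parent=16 cost=31
22. q=(0,5) nearest=2 d=2 new=(0,5) → add node 18 parent=2 cost=7
23. q=(20,2) nearest=10 d=5 new=(20,2) → add node 19 parent=10 cost=29
24. q=(9,1) nearest=4 d=1 new=(9,1) → add node 20 parent=4 cost=10

Path: 0 1 4 6 7 8 10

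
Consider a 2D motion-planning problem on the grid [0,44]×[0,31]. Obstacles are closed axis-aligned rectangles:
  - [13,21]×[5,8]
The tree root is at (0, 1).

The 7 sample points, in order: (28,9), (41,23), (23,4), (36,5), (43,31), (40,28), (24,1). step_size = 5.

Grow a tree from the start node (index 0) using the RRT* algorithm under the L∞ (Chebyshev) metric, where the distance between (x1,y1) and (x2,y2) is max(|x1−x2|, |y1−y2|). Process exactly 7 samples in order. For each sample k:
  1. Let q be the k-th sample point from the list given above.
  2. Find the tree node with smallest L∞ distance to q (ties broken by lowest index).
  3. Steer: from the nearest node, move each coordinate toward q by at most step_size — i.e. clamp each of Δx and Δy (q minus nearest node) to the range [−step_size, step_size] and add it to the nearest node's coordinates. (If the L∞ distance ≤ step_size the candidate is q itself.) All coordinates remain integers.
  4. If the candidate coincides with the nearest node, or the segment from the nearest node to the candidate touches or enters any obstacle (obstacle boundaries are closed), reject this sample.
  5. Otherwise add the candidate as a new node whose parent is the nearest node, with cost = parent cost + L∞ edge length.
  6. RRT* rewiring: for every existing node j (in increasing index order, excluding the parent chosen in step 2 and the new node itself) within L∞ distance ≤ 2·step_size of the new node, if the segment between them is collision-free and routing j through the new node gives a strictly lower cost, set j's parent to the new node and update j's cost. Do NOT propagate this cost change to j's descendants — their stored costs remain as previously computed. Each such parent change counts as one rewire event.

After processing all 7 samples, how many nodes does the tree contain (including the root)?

Node count: 5

1. q=(28,9) nearest=0 d=28 new=(5,6) → add node 1 parent=0 cost=5
2. q=(41,23) nearest=1 d=36 new=(10,11) → add node 2 parent=1 cost=10
3. q=(23,4) nearest=2 d=13 new=(15,6) → blocked by [13,21]×[5,8], reject
4. q=(36,5) nearest=2 d=26 new=(15,6) → blocked by [13,21]×[5,8], reject
5. q=(43,31) nearest=2 d=33 new=(15,16) → add node 3 parent=2 cost=15
6. q=(40,28) nearest=3 d=25 new=(20,21) → add node 4 parent=3 cost=20
7. q=(24,1) nearest=2 d=14 new=(15,6) → blocked by [13,21]×[5,8], reject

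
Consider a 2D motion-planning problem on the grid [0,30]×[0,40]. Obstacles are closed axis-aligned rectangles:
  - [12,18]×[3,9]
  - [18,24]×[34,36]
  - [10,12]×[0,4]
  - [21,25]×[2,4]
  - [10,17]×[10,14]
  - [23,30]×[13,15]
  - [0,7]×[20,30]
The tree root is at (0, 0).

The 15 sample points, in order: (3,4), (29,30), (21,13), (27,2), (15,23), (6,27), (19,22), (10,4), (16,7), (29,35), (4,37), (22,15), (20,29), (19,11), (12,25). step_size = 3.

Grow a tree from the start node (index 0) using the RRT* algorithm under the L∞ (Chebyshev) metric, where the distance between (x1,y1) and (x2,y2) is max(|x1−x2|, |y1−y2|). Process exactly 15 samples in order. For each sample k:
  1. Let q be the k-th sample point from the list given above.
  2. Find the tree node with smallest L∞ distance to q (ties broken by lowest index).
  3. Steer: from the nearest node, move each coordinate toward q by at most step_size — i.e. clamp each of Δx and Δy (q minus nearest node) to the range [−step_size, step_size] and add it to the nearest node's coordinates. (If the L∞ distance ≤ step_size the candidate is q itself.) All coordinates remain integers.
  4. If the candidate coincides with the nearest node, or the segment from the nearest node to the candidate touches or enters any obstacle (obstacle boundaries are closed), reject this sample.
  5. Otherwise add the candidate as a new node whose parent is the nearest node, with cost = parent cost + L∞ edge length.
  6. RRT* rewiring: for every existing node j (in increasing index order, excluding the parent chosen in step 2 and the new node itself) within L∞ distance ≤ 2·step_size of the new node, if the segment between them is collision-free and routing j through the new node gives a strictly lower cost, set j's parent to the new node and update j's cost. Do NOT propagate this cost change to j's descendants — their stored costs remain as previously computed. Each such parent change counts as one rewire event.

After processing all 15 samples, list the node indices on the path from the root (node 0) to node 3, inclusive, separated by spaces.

1. q=(3,4) nearest=0 d=4 new=(3,3) → add node 1 parent=0 cost=3
2. q=(29,30) nearest=1 d=27 new=(6,6) → add node 2 parent=1 cost=6
3. q=(21,13) nearest=2 d=15 new=(9,9) → add node 3 parent=2 cost=9
4. q=(27,2) nearest=3 d=18 new=(12,6) → blocked by [12,18]×[3,9], reject
5. q=(15,23) nearest=3 d=14 new=(12,12) → blocked by [10,17]×[10,14], reject
6. q=(6,27) nearest=3 d=18 new=(6,12) → add node 4 parent=3 cost=12
7. q=(19,22) nearest=3 d=13 new=(12,12) → blocked by [10,17]×[10,14], reject
8. q=(10,4) nearest=2 d=4 new=(9,4) → add node 5 parent=2 cost=9
9. q=(16,7) nearest=3 d=7 new=(12,7) → blocked by [12,18]×[3,9], reject
10. q=(29,35) nearest=4 d=23 new=(9,15) → add node 6 parent=4 cost=15
11. q=(4,37) nearest=6 d=22 new=(6,18) → add node 7 parent=6 cost=18
12. q=(22,15) nearest=3 d=13 new=(12,12) → blocked by [10,17]×[10,14], reject
13. q=(20,29) nearest=6 d=14 new=(12,18) → add node 8 parent=6 cost=18
14. q=(19,11) nearest=8 d=7 new=(15,15) → add node 9 parent=8 cost=21
15. q=(12,25) nearest=7 d=7 new=(9,21) → add node 10 parent=7 cost=21

Path: 0 1 2 3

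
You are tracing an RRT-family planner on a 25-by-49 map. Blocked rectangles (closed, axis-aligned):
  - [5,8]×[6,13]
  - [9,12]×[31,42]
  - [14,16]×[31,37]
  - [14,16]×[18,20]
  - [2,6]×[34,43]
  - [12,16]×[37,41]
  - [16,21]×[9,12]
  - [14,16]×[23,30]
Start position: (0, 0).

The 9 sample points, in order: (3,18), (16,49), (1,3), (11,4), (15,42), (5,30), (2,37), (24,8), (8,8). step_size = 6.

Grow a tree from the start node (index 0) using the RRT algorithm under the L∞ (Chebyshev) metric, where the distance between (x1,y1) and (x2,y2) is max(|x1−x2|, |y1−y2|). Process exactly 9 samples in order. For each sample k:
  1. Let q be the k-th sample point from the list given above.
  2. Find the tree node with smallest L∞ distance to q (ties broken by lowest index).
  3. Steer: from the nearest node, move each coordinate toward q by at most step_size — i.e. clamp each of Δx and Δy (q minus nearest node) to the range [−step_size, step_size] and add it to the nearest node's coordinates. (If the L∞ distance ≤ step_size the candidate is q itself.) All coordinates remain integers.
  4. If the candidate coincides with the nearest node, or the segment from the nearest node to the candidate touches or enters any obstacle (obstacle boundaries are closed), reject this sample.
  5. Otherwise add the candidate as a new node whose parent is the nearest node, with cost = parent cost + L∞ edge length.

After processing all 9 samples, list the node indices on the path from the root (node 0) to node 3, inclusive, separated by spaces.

Path: 0 1 3

1. q=(3,18) nearest=0 d=18 new=(3,6) → add node 1 parent=0 cost=6
2. q=(16,49) nearest=1 d=43 new=(9,12) → blocked by [5,8]×[6,13], reject
3. q=(1,3) nearest=0 d=3 new=(1,3) → add node 2 parent=0 cost=3
4. q=(11,4) nearest=1 d=8 new=(9,4) → add node 3 parent=1 cost=12
5. q=(15,42) nearest=1 d=36 new=(9,12) → blocked by [5,8]×[6,13], reject
6. q=(5,30) nearest=1 d=24 new=(5,12) → blocked by [5,8]×[6,13], reject
7. q=(2,37) nearest=1 d=31 new=(2,12) → add node 4 parent=1 cost=12
8. q=(24,8) nearest=3 d=15 new=(15,8) → add node 5 parent=3 cost=18
9. q=(8,8) nearest=3 d=4 new=(8,8) → blocked by [5,8]×[6,13], reject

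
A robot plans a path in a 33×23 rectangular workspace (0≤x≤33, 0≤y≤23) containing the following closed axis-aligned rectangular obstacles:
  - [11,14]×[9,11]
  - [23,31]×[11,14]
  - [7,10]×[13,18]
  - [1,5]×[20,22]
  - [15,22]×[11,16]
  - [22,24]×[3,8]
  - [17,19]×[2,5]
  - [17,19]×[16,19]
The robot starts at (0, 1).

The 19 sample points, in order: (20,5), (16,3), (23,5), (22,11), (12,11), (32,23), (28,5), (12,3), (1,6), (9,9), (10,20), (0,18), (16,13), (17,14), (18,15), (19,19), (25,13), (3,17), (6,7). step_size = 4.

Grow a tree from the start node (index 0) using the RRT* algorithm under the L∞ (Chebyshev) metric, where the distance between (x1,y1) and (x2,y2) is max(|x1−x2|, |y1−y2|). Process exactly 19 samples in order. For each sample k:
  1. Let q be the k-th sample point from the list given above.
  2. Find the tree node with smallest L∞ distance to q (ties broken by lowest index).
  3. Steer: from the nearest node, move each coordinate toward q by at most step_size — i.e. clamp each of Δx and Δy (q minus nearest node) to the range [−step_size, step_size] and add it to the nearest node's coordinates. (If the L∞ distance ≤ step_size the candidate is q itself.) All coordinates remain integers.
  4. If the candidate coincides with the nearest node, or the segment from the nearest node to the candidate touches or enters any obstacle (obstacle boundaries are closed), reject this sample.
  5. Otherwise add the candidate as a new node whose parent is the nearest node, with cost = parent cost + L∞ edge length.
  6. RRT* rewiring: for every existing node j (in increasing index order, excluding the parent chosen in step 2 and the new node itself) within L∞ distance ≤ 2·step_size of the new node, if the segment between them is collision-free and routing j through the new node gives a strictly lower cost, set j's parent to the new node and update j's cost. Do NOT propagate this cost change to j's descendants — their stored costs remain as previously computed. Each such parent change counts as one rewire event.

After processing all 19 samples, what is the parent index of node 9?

1. q=(20,5) nearest=0 d=20 new=(4,5) → add node 1 parent=0 cost=4
2. q=(16,3) nearest=1 d=12 new=(8,3) → add node 2 parent=1 cost=8
3. q=(23,5) nearest=2 d=15 new=(12,5) → add node 3 parent=2 cost=12
4. q=(22,11) nearest=3 d=10 new=(16,9) → add node 4 parent=3 cost=16
5. q=(12,11) nearest=4 d=4 new=(12,11) → blocked by [11,14]×[9,11], reject
6. q=(32,23) nearest=4 d=16 new=(20,13) → blocked by [15,22]×[11,16], reject
7. q=(28,5) nearest=4 d=12 new=(20,5) → add node 5 parent=4 cost=20
8. q=(12,3) nearest=3 d=2 new=(12,3) → add node 6 parent=3 cost=14
9. q=(1,6) nearest=1 d=3 new=(1,6) → add node 7 parent=1 cost=7
10. q=(9,9) nearest=3 d=4 new=(9,9) → add node 8 parent=3 cost=16
11. q=(10,20) nearest=4 d=11 new=(12,13) → blocked by [11,14]×[9,11], reject
12. q=(0,18) nearest=8 d=9 new=(5,13) → add node 9 parent=8 cost=20
13. q=(16,13) nearest=4 d=4 new=(16,13) → blocked by [15,22]×[11,16], reject
14. q=(17,14) nearest=4 d=5 new=(17,13) → blocked by [15,22]×[11,16], reject
15. q=(18,15) nearest=4 d=6 new=(18,13) → blocked by [15,22]×[11,16], reject
16. q=(19,19) nearest=4 d=10 new=(19,13) → blocked by [15,22]×[11,16], reject
17. q=(25,13) nearest=5 d=8 new=(24,9) → blocked by [22,24]×[3,8], reject
18. q=(3,17) nearest=9 d=4 new=(3,17) → add node 10 parent=9 cost=24
19. q=(6,7) nearest=1 d=2 new=(6,7) → add node 11 parent=1 cost=6; rewire 6→11 (12<14); rewire 8→11 (9<16); rewire 9→11 (12<20)

Parent of node 9: 11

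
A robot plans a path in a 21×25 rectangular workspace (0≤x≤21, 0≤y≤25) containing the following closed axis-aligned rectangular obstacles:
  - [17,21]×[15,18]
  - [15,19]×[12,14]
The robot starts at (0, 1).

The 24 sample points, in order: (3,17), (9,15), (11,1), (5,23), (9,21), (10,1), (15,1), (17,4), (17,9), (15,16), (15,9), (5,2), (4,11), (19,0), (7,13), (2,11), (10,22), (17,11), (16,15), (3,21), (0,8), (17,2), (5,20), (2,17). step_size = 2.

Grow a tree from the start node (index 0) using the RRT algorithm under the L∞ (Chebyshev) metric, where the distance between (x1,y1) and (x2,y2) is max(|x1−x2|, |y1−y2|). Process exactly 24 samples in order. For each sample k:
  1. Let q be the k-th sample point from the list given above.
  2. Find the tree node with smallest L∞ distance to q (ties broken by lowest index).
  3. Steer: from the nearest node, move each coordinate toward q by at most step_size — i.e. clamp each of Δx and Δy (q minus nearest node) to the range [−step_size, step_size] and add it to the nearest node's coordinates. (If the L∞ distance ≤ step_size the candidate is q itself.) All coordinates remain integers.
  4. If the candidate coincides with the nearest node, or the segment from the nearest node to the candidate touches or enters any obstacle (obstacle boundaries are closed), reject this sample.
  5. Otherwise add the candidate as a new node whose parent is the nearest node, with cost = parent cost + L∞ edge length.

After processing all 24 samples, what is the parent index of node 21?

Parent of node 21: 16

1. q=(3,17) nearest=0 d=16 new=(2,3) → add node 1 parent=0 cost=2
2. q=(9,15) nearest=1 d=12 new=(4,5) → add node 2 parent=1 cost=4
3. q=(11,1) nearest=2 d=7 new=(6,3) → add node 3 parent=2 cost=6
4. q=(5,23) nearest=2 d=18 new=(5,7) → add node 4 parent=2 cost=6
5. q=(9,21) nearest=4 d=14 new=(7,9) → add node 5 parent=4 cost=8
6. q=(10,1) nearest=3 d=4 new=(8,1) → add node 6 parent=3 cost=8
7. q=(15,1) nearest=6 d=7 new=(10,1) → add node 7 parent=6 cost=10
8. q=(17,4) nearest=7 d=7 new=(12,3) → add node 8 parent=7 cost=12
9. q=(17,9) nearest=8 d=6 new=(14,5) → add node 9 parent=8 cost=14
10. q=(15,16) nearest=5 d=8 new=(9,11) → add node 10 parent=5 cost=10
11. q=(15,9) nearest=9 d=4 new=(15,7) → add node 11 parent=9 cost=16
12. q=(5,2) nearest=3 d=1 new=(5,2) → add node 12 parent=3 cost=7
13. q=(4,11) nearest=5 d=3 new=(5,11) → add node 13 parent=5 cost=10
14. q=(19,0) nearest=9 d=5 new=(16,3) → add node 14 parent=9 cost=16
15. q=(7,13) nearest=10 d=2 new=(7,13) → add node 15 parent=10 cost=12
16. q=(2,11) nearest=13 d=3 new=(3,11) → add node 16 parent=13 cost=12
17. q=(10,22) nearest=15 d=9 new=(9,15) → add node 17 parent=15 cost=14
18. q=(17,11) nearest=11 d=4 new=(17,9) → add node 18 parent=11 cost=18
19. q=(16,15) nearest=18 d=6 new=(16,11) → add node 19 parent=18 cost=20
20. q=(3,21) nearest=17 d=6 new=(7,17) → add node 20 parent=17 cost=16
21. q=(0,8) nearest=16 d=3 new=(1,9) → add node 21 parent=16 cost=14
22. q=(17,2) nearest=14 d=1 new=(17,2) → add node 22 parent=14 cost=17
23. q=(5,20) nearest=20 d=3 new=(5,19) → add node 23 parent=20 cost=18
24. q=(2,17) nearest=23 d=3 new=(3,17) → add node 24 parent=23 cost=20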